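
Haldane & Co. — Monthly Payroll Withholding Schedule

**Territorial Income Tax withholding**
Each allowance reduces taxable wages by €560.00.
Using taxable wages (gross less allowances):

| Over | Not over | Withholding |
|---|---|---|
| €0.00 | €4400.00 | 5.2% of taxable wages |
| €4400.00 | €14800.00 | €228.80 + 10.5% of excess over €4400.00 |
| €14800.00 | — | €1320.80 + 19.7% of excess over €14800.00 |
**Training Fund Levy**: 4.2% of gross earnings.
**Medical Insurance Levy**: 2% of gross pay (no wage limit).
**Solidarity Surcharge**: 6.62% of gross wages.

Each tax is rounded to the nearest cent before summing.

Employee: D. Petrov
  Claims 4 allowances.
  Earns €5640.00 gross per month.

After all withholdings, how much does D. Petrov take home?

€4740.15

Territorial Income Tax: taxable = €5640.00 − 4×€560.00 = €3400.00
  5.2% × €3400.00 = €176.80
Training Fund Levy: 4.2% × €5640.00 = €236.88
Medical Insurance Levy: 2% × €5640.00 = €112.80
Solidarity Surcharge: 6.62% × €5640.00 = €373.37
Total withheld: €176.80 + €236.88 + €112.80 + €373.37 = €899.85
Net pay: €5640.00 − €899.85 = €4740.15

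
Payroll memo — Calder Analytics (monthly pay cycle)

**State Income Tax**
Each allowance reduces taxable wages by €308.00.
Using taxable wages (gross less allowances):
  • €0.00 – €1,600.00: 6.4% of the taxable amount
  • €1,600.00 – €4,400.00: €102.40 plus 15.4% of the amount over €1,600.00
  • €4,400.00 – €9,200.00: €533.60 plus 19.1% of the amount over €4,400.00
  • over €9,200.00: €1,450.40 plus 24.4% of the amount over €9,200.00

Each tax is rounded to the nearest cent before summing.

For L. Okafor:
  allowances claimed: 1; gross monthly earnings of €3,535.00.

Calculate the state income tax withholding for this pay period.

State Income Tax: taxable = €3,535.00 − 1×€308.00 = €3,227.00
  €102.40 + 15.4% × (€3,227.00 − €1,600.00) = €102.40 + 15.4% × €1,627.00 = €352.96

€352.96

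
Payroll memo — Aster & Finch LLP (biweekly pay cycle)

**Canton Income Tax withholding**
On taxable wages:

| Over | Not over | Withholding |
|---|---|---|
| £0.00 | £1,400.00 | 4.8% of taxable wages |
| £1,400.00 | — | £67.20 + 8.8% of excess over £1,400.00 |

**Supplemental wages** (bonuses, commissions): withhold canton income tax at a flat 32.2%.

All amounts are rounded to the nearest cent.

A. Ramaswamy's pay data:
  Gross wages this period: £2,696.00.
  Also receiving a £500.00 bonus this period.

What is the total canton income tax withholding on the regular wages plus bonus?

£342.25

Canton Income Tax: taxable = £2,696.00
  £67.20 + 8.8% × (£2,696.00 − £1,400.00) = £67.20 + 8.8% × £1,296.00 = £181.25
Supplemental (32.2% flat on bonus): 32.2% × £500.00 = £161.00
Total canton income tax: £181.25 + £161.00 = £342.25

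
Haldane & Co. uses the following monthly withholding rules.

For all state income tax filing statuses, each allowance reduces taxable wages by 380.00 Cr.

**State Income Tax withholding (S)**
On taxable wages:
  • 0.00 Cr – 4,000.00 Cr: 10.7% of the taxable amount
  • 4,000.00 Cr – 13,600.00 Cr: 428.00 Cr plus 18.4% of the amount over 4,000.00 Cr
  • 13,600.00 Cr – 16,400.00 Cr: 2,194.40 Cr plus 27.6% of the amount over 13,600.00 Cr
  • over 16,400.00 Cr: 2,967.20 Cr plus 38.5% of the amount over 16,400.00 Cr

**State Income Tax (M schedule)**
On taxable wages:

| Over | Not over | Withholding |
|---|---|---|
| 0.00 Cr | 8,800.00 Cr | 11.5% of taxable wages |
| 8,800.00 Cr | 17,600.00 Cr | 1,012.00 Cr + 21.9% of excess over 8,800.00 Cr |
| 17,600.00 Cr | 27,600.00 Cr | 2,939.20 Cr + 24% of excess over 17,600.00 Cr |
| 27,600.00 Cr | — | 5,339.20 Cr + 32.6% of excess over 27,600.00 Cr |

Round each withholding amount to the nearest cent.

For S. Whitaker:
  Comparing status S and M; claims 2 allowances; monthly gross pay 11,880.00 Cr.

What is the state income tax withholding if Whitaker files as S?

State Income Tax (S): taxable = 11,880.00 Cr − 2×380.00 Cr = 11,120.00 Cr
  428.00 Cr + 18.4% × (11,120.00 Cr − 4,000.00 Cr) = 428.00 Cr + 18.4% × 7,120.00 Cr = 1,738.08 Cr

1,738.08 Cr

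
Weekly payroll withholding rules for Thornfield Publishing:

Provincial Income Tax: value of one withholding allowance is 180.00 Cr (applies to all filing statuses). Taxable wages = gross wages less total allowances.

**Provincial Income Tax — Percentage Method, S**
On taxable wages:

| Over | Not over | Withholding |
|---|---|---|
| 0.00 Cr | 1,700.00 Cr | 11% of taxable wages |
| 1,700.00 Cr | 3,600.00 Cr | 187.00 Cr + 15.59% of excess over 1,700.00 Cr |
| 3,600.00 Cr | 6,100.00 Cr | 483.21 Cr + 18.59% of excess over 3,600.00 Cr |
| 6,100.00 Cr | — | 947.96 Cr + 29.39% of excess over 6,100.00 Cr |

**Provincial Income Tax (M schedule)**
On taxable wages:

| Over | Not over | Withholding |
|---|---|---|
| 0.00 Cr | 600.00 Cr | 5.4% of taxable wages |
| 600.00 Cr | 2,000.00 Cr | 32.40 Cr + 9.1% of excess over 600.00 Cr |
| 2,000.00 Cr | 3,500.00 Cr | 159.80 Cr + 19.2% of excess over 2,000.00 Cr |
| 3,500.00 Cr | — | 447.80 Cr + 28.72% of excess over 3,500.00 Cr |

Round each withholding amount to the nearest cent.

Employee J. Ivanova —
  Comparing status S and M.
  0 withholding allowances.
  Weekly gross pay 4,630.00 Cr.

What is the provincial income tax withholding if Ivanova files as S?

674.69 Cr

Provincial Income Tax (S): taxable = 4,630.00 Cr
  483.21 Cr + 18.59% × (4,630.00 Cr − 3,600.00 Cr) = 483.21 Cr + 18.59% × 1,030.00 Cr = 674.69 Cr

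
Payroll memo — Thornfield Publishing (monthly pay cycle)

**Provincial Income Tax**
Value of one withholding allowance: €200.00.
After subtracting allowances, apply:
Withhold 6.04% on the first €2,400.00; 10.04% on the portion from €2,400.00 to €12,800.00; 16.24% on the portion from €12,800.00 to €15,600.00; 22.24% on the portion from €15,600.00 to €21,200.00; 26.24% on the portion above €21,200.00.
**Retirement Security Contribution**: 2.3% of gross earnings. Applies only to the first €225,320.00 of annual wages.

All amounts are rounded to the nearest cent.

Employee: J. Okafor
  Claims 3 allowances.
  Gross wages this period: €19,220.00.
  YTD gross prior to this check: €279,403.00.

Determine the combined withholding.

€2,315.49

Provincial Income Tax: taxable = €19,220.00 − 3×€200.00 = €18,620.00
  €1,643.84 + 22.24% × (€18,620.00 − €15,600.00) = €1,643.84 + 22.24% × €3,020.00 = €2,315.49
Retirement Security Contribution: YTD €279,403.00 ≥ cap €225,320.00 → €0.00
Total: €2,315.49 + €0.00 = €2,315.49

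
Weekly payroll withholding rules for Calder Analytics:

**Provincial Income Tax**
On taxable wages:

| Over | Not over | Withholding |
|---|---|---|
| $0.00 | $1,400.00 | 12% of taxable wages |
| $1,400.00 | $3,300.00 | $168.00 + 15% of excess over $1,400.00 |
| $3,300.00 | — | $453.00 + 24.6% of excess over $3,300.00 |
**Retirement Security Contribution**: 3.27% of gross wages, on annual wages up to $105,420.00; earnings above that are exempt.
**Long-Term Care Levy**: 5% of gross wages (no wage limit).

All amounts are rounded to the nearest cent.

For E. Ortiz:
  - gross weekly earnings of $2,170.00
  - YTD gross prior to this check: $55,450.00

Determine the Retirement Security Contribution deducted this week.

$70.96

Retirement Security Contribution: 3.27% × $2,170.00 = $70.96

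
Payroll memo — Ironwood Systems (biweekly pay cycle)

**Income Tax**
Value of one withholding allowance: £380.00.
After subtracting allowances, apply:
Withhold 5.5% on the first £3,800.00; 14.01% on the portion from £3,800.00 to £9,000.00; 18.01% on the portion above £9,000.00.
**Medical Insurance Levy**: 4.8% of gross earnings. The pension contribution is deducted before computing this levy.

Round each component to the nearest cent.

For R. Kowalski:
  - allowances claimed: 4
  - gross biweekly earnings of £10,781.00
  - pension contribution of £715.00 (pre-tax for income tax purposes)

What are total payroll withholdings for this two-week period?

£1,357.08

Income Tax: taxable = £10,781.00 − £715.00 − 4×£380.00 = £8,546.00
  £209.00 + 14.01% × (£8,546.00 − £3,800.00) = £209.00 + 14.01% × £4,746.00 = £873.91
Medical Insurance Levy: 4.8% × £10,066.00 = £483.17
Total: £873.91 + £483.17 = £1,357.08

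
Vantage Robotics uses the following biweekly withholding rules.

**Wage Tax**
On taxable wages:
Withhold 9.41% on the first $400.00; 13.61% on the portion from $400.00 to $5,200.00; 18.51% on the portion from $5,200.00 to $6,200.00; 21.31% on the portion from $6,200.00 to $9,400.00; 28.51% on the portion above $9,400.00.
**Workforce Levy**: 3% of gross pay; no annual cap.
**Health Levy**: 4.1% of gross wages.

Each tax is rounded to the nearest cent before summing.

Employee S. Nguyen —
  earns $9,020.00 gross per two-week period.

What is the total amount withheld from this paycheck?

Wage Tax: taxable = $9,020.00
  $876.02 + 21.31% × ($9,020.00 − $6,200.00) = $876.02 + 21.31% × $2,820.00 = $1,476.96
Workforce Levy: 3% × $9,020.00 = $270.60
Health Levy: 4.1% × $9,020.00 = $369.82
Total: $1,476.96 + $270.60 + $369.82 = $2,117.38

$2,117.38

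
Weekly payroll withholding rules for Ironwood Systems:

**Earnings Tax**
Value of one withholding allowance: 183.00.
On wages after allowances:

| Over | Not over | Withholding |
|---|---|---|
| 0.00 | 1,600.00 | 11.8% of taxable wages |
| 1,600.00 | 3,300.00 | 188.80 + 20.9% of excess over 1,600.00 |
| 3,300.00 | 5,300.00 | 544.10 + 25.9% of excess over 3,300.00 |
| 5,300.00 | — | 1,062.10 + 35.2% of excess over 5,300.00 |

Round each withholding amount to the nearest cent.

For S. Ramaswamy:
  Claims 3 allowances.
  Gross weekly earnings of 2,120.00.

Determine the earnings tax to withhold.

Earnings Tax: taxable = 2,120.00 − 3×183.00 = 1,571.00
  11.8% × 1,571.00 = 185.38

185.38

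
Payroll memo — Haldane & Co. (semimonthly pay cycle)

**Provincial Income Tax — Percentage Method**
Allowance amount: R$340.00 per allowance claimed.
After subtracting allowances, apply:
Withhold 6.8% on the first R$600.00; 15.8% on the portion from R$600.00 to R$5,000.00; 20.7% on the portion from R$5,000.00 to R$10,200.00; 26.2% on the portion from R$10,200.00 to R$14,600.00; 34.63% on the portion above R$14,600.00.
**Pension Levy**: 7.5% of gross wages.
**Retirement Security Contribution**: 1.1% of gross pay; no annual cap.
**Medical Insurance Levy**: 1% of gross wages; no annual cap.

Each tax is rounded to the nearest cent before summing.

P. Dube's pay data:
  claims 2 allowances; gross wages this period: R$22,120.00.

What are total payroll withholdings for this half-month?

R$7,457.41

Provincial Income Tax: taxable = R$22,120.00 − 2×R$340.00 = R$21,440.00
  R$2,965.20 + 34.63% × (R$21,440.00 − R$14,600.00) = R$2,965.20 + 34.63% × R$6,840.00 = R$5,333.89
Pension Levy: 7.5% × R$22,120.00 = R$1,659.00
Retirement Security Contribution: 1.1% × R$22,120.00 = R$243.32
Medical Insurance Levy: 1% × R$22,120.00 = R$221.20
Total: R$5,333.89 + R$1,659.00 + R$243.32 + R$221.20 = R$7,457.41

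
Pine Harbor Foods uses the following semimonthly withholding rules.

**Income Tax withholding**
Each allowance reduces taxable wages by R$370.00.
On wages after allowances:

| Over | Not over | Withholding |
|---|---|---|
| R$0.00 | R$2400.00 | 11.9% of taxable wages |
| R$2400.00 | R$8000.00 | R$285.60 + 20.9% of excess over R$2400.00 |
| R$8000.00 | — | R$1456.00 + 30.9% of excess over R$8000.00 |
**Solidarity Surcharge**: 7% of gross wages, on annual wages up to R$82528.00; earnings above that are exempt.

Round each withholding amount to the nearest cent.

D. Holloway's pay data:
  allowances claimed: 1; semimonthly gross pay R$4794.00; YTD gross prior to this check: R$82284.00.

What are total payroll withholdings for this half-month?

Income Tax: taxable = R$4794.00 − 1×R$370.00 = R$4424.00
  R$285.60 + 20.9% × (R$4424.00 − R$2400.00) = R$285.60 + 20.9% × R$2024.00 = R$708.62
Solidarity Surcharge: cap R$82528.00 − YTD R$82284.00 = R$244.00 subject; 7% × R$244.00 = R$17.08
Total: R$708.62 + R$17.08 = R$725.70

R$725.70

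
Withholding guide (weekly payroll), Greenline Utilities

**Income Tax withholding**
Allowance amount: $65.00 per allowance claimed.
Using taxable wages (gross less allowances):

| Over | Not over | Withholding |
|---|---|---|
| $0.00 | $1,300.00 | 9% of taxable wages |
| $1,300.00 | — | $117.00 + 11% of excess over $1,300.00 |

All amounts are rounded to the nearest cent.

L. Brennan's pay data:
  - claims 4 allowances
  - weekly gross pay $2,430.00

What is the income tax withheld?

$212.70

Income Tax: taxable = $2,430.00 − 4×$65.00 = $2,170.00
  $117.00 + 11% × ($2,170.00 − $1,300.00) = $117.00 + 11% × $870.00 = $212.70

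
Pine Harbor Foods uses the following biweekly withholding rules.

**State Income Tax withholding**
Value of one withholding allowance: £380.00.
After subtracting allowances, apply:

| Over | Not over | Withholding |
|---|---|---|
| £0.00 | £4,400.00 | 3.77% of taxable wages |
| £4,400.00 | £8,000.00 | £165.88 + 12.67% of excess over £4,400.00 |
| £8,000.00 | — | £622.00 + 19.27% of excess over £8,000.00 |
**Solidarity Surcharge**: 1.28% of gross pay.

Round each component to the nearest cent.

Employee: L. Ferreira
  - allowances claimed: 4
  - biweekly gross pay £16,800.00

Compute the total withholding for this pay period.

£2,239.90

State Income Tax: taxable = £16,800.00 − 4×£380.00 = £15,280.00
  £622.00 + 19.27% × (£15,280.00 − £8,000.00) = £622.00 + 19.27% × £7,280.00 = £2,024.86
Solidarity Surcharge: 1.28% × £16,800.00 = £215.04
Total: £2,024.86 + £215.04 = £2,239.90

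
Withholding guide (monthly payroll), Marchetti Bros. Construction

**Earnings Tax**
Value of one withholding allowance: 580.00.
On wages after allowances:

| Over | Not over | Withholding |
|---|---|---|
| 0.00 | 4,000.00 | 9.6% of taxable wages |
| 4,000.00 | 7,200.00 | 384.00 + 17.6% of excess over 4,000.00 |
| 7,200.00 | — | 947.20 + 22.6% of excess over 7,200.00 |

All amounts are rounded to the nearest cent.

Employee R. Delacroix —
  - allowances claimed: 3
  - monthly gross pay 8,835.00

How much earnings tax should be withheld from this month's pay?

928.72

Earnings Tax: taxable = 8,835.00 − 3×580.00 = 7,095.00
  384.00 + 17.6% × (7,095.00 − 4,000.00) = 384.00 + 17.6% × 3,095.00 = 928.72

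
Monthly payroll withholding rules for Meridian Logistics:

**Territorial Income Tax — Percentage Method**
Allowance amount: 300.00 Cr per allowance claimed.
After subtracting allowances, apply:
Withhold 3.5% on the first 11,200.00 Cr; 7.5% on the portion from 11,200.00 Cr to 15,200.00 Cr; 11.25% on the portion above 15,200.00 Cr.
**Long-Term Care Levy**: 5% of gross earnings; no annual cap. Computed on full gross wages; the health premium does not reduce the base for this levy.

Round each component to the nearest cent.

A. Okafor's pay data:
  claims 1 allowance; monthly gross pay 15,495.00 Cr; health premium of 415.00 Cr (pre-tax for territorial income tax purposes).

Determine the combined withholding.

1,435.25 Cr

Territorial Income Tax: taxable = 15,495.00 Cr − 415.00 Cr − 1×300.00 Cr = 14,780.00 Cr
  392.00 Cr + 7.5% × (14,780.00 Cr − 11,200.00 Cr) = 392.00 Cr + 7.5% × 3,580.00 Cr = 660.50 Cr
Long-Term Care Levy: 5% × 15,495.00 Cr = 774.75 Cr
Total: 660.50 Cr + 774.75 Cr = 1,435.25 Cr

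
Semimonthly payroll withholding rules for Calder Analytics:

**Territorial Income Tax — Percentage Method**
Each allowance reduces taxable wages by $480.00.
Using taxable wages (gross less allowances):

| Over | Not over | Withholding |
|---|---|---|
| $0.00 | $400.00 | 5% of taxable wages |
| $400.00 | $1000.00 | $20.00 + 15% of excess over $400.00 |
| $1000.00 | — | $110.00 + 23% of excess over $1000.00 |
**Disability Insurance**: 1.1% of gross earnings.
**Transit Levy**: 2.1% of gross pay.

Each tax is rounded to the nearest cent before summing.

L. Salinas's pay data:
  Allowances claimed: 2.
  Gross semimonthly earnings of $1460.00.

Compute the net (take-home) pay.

$1378.28

Territorial Income Tax: taxable = $1460.00 − 2×$480.00 = $500.00
  $20.00 + 15% × ($500.00 − $400.00) = $20.00 + 15% × $100.00 = $35.00
Disability Insurance: 1.1% × $1460.00 = $16.06
Transit Levy: 2.1% × $1460.00 = $30.66
Total withheld: $35.00 + $16.06 + $30.66 = $81.72
Net pay: $1460.00 − $81.72 = $1378.28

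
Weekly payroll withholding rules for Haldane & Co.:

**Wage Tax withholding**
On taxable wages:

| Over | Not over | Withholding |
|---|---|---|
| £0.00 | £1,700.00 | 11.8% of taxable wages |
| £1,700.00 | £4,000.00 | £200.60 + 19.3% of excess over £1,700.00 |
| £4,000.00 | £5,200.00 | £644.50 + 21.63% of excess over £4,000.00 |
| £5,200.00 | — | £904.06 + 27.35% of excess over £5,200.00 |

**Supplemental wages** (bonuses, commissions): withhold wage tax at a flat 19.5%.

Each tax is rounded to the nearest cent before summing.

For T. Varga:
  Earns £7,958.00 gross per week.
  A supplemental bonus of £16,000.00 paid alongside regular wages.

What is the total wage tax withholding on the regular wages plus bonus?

Wage Tax: taxable = £7,958.00
  £904.06 + 27.35% × (£7,958.00 − £5,200.00) = £904.06 + 27.35% × £2,758.00 = £1,658.37
Supplemental (19.5% flat on bonus): 19.5% × £16,000.00 = £3,120.00
Total wage tax: £1,658.37 + £3,120.00 = £4,778.37

£4,778.37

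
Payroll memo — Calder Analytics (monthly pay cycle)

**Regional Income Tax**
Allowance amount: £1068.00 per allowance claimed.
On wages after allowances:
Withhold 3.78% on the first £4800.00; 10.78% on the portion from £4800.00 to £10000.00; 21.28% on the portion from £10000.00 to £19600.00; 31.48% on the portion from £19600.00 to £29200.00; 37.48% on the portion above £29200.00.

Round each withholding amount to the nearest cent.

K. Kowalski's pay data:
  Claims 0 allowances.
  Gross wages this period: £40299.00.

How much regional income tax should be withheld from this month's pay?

£9966.87

Regional Income Tax: taxable = £40299.00
  £5806.96 + 37.48% × (£40299.00 − £29200.00) = £5806.96 + 37.48% × £11099.00 = £9966.87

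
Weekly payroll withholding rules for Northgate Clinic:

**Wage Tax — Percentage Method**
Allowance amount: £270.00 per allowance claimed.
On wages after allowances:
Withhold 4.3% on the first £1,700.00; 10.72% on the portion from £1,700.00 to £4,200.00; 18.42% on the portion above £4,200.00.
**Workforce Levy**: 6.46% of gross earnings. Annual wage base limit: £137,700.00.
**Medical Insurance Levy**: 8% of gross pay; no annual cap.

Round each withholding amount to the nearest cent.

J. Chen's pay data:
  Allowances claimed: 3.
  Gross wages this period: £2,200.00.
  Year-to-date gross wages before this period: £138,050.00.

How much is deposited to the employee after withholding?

Wage Tax: taxable = £2,200.00 − 3×£270.00 = £1,390.00
  4.3% × £1,390.00 = £59.77
Workforce Levy: YTD £138,050.00 ≥ cap £137,700.00 → £0.00
Medical Insurance Levy: 8% × £2,200.00 = £176.00
Total withheld: £59.77 + £0.00 + £176.00 = £235.77
Net pay: £2,200.00 − £235.77 = £1,964.23

£1,964.23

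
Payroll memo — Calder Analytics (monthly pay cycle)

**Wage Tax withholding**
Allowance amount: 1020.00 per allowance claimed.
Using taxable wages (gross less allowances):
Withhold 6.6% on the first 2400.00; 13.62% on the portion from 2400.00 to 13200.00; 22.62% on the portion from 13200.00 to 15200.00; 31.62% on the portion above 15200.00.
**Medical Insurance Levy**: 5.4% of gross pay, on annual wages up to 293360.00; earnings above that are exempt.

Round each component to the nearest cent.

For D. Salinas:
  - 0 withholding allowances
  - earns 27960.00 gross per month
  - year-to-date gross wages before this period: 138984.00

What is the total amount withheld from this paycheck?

7626.31

Wage Tax: taxable = 27960.00
  2081.76 + 31.62% × (27960.00 − 15200.00) = 2081.76 + 31.62% × 12760.00 = 6116.47
Medical Insurance Levy: 5.4% × 27960.00 = 1509.84
Total: 6116.47 + 1509.84 = 7626.31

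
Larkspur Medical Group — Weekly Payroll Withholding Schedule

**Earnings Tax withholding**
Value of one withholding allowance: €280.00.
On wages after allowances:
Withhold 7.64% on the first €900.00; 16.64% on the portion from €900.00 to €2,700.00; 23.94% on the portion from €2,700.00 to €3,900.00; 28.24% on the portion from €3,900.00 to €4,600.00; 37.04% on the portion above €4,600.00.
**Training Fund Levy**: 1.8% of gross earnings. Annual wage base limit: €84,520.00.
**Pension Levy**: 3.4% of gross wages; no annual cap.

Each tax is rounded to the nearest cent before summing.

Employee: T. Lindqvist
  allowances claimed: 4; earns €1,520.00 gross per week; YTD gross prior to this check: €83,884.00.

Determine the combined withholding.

Earnings Tax: taxable = €1,520.00 − 4×€280.00 = €400.00
  7.64% × €400.00 = €30.56
Training Fund Levy: cap €84,520.00 − YTD €83,884.00 = €636.00 subject; 1.8% × €636.00 = €11.45
Pension Levy: 3.4% × €1,520.00 = €51.68
Total: €30.56 + €11.45 + €51.68 = €93.69

€93.69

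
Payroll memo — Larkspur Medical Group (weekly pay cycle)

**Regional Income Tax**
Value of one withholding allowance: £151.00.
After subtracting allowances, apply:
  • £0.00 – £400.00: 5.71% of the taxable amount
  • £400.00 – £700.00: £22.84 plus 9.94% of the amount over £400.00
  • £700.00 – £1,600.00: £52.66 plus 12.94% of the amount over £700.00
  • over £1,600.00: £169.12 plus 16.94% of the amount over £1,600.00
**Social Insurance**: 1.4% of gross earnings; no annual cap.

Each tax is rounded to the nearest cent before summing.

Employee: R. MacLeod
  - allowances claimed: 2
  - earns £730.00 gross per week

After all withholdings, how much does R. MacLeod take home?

Regional Income Tax: taxable = £730.00 − 2×£151.00 = £428.00
  £22.84 + 9.94% × (£428.00 − £400.00) = £22.84 + 9.94% × £28.00 = £25.62
Social Insurance: 1.4% × £730.00 = £10.22
Total withheld: £25.62 + £10.22 = £35.84
Net pay: £730.00 − £35.84 = £694.16

£694.16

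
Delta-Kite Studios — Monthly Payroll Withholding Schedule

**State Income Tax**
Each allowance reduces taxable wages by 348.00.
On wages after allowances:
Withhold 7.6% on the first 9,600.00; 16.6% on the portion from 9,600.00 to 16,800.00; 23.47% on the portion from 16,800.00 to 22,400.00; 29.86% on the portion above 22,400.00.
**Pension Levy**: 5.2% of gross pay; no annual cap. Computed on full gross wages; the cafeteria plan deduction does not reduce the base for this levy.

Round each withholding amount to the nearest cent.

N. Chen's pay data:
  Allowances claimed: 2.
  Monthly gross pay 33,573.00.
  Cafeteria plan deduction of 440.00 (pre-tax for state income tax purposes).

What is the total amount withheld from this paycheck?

7,981.97

State Income Tax: taxable = 33,573.00 − 440.00 − 2×348.00 = 32,437.00
  3,239.12 + 29.86% × (32,437.00 − 22,400.00) = 3,239.12 + 29.86% × 10,037.00 = 6,236.17
Pension Levy: 5.2% × 33,573.00 = 1,745.80
Total: 6,236.17 + 1,745.80 = 7,981.97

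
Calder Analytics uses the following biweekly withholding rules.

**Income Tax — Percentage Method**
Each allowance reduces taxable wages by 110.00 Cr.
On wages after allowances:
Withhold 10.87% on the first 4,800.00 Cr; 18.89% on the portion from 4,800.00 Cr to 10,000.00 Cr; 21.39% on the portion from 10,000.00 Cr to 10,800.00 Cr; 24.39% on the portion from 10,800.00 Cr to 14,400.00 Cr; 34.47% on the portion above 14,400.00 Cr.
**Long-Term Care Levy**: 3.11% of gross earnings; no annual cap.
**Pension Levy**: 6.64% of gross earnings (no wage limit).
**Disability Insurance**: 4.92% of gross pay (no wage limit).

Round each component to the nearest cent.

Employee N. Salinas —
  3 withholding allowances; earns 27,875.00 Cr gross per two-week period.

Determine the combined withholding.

11,173.54 Cr

Income Tax: taxable = 27,875.00 Cr − 3×110.00 Cr = 27,545.00 Cr
  2,553.20 Cr + 34.47% × (27,545.00 Cr − 14,400.00 Cr) = 2,553.20 Cr + 34.47% × 13,145.00 Cr = 7,084.28 Cr
Long-Term Care Levy: 3.11% × 27,875.00 Cr = 866.91 Cr
Pension Levy: 6.64% × 27,875.00 Cr = 1,850.90 Cr
Disability Insurance: 4.92% × 27,875.00 Cr = 1,371.45 Cr
Total: 7,084.28 Cr + 866.91 Cr + 1,850.90 Cr + 1,371.45 Cr = 11,173.54 Cr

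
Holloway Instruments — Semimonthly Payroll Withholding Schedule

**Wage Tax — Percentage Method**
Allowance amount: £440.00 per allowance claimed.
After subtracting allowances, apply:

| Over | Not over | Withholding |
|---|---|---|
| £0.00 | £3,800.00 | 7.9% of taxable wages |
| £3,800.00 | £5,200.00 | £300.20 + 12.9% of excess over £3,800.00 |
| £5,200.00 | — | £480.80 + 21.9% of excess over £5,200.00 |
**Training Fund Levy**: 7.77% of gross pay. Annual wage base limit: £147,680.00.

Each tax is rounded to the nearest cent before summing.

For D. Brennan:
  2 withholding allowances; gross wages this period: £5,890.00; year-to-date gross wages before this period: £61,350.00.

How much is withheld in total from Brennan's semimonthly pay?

£913.94

Wage Tax: taxable = £5,890.00 − 2×£440.00 = £5,010.00
  £300.20 + 12.9% × (£5,010.00 − £3,800.00) = £300.20 + 12.9% × £1,210.00 = £456.29
Training Fund Levy: 7.77% × £5,890.00 = £457.65
Total: £456.29 + £457.65 = £913.94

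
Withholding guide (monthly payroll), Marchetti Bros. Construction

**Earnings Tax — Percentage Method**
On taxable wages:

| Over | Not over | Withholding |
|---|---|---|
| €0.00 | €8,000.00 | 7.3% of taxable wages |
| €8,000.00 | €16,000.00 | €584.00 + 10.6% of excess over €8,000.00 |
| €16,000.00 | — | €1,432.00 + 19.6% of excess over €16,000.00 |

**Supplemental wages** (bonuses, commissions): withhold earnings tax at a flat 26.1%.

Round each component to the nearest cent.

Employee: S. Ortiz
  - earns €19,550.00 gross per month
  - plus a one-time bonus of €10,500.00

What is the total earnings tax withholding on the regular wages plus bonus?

Earnings Tax: taxable = €19,550.00
  €1,432.00 + 19.6% × (€19,550.00 − €16,000.00) = €1,432.00 + 19.6% × €3,550.00 = €2,127.80
Supplemental (26.1% flat on bonus): 26.1% × €10,500.00 = €2,740.50
Total earnings tax: €2,127.80 + €2,740.50 = €4,868.30

€4,868.30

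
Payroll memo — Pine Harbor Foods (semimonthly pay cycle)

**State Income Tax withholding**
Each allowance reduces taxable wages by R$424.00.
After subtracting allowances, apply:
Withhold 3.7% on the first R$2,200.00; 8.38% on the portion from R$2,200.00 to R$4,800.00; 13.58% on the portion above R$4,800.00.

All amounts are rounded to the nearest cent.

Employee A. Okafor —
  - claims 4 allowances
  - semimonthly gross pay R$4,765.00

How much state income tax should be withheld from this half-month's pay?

R$154.22

State Income Tax: taxable = R$4,765.00 − 4×R$424.00 = R$3,069.00
  R$81.40 + 8.38% × (R$3,069.00 − R$2,200.00) = R$81.40 + 8.38% × R$869.00 = R$154.22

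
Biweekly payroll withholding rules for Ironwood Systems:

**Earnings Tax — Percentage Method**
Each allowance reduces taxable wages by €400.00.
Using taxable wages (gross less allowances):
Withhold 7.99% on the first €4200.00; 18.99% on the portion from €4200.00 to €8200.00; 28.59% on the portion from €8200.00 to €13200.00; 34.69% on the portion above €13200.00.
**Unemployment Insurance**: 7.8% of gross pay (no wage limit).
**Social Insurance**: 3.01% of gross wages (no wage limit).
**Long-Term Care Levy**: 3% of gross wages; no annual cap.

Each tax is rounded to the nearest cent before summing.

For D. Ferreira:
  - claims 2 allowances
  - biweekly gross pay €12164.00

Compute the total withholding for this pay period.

Earnings Tax: taxable = €12164.00 − 2×€400.00 = €11364.00
  €1095.18 + 28.59% × (€11364.00 − €8200.00) = €1095.18 + 28.59% × €3164.00 = €1999.77
Unemployment Insurance: 7.8% × €12164.00 = €948.79
Social Insurance: 3.01% × €12164.00 = €366.14
Long-Term Care Levy: 3% × €12164.00 = €364.92
Total: €1999.77 + €948.79 + €366.14 + €364.92 = €3679.62

€3679.62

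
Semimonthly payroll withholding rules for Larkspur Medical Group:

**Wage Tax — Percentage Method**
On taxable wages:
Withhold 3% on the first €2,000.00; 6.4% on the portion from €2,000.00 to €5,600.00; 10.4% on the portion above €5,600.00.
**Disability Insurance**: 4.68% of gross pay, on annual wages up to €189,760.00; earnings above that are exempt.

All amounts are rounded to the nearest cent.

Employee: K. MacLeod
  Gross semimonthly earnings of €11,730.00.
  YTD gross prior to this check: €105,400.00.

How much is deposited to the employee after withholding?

€10,253.12

Wage Tax: taxable = €11,730.00
  €290.40 + 10.4% × (€11,730.00 − €5,600.00) = €290.40 + 10.4% × €6,130.00 = €927.92
Disability Insurance: 4.68% × €11,730.00 = €548.96
Total withheld: €927.92 + €548.96 = €1,476.88
Net pay: €11,730.00 − €1,476.88 = €10,253.12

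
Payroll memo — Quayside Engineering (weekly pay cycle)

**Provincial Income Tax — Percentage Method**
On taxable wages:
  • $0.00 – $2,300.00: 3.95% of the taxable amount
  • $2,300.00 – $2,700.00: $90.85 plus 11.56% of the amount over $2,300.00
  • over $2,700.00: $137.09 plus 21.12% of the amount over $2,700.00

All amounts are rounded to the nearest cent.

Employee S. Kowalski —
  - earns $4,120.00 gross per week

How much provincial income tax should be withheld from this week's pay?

$436.99

Provincial Income Tax: taxable = $4,120.00
  $137.09 + 21.12% × ($4,120.00 − $2,700.00) = $137.09 + 21.12% × $1,420.00 = $436.99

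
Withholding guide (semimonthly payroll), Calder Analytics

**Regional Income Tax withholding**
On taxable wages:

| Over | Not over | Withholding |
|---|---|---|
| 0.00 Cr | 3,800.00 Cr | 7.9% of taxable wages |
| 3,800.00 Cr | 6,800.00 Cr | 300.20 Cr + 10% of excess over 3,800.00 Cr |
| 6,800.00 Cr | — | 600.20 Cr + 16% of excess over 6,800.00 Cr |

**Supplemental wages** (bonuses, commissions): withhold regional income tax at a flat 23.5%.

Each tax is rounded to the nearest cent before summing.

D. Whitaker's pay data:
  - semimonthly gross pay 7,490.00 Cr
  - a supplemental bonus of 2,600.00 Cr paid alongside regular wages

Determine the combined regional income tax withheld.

Regional Income Tax: taxable = 7,490.00 Cr
  600.20 Cr + 16% × (7,490.00 Cr − 6,800.00 Cr) = 600.20 Cr + 16% × 690.00 Cr = 710.60 Cr
Supplemental (23.5% flat on bonus): 23.5% × 2,600.00 Cr = 611.00 Cr
Total regional income tax: 710.60 Cr + 611.00 Cr = 1,321.60 Cr

1,321.60 Cr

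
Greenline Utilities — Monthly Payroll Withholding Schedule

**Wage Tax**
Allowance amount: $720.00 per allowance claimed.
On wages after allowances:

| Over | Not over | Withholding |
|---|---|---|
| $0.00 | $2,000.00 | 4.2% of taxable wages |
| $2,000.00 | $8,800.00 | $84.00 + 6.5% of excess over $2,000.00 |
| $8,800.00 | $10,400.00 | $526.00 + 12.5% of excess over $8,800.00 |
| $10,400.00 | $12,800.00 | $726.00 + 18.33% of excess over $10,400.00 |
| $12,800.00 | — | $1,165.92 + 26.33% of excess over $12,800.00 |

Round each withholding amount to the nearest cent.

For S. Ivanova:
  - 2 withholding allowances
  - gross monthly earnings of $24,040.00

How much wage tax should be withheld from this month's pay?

Wage Tax: taxable = $24,040.00 − 2×$720.00 = $22,600.00
  $1,165.92 + 26.33% × ($22,600.00 − $12,800.00) = $1,165.92 + 26.33% × $9,800.00 = $3,746.26

$3,746.26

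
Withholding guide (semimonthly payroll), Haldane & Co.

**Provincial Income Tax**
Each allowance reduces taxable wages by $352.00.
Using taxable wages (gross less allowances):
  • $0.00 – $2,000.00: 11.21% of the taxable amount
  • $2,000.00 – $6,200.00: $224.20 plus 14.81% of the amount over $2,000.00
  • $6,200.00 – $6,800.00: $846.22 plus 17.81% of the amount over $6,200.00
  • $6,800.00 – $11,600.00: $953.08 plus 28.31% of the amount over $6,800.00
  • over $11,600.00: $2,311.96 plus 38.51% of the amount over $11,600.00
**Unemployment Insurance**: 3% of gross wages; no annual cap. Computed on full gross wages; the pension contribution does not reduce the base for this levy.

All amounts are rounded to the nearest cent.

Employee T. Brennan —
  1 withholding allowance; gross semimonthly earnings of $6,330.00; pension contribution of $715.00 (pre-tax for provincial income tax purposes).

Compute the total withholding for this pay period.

$897.35

Provincial Income Tax: taxable = $6,330.00 − $715.00 − 1×$352.00 = $5,263.00
  $224.20 + 14.81% × ($5,263.00 − $2,000.00) = $224.20 + 14.81% × $3,263.00 = $707.45
Unemployment Insurance: 3% × $6,330.00 = $189.90
Total: $707.45 + $189.90 = $897.35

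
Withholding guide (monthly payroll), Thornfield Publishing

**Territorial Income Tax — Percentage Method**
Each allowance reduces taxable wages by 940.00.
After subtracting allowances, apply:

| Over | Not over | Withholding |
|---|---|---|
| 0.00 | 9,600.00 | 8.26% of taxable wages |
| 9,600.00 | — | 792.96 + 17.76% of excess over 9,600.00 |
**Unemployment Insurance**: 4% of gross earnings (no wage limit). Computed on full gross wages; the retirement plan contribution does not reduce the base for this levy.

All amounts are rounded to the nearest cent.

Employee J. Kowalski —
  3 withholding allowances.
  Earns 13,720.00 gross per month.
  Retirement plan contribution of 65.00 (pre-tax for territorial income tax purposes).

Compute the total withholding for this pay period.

1,561.10

Territorial Income Tax: taxable = 13,720.00 − 65.00 − 3×940.00 = 10,835.00
  792.96 + 17.76% × (10,835.00 − 9,600.00) = 792.96 + 17.76% × 1,235.00 = 1,012.30
Unemployment Insurance: 4% × 13,720.00 = 548.80
Total: 1,012.30 + 548.80 = 1,561.10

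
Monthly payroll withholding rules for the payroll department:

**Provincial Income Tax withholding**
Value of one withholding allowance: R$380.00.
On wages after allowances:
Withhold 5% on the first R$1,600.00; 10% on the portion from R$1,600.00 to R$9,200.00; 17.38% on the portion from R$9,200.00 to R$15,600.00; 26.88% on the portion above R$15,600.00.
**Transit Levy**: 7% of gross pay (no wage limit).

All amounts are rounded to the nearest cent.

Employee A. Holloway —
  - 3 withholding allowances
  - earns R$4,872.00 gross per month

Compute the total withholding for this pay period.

Provincial Income Tax: taxable = R$4,872.00 − 3×R$380.00 = R$3,732.00
  R$80.00 + 10% × (R$3,732.00 − R$1,600.00) = R$80.00 + 10% × R$2,132.00 = R$293.20
Transit Levy: 7% × R$4,872.00 = R$341.04
Total: R$293.20 + R$341.04 = R$634.24

R$634.24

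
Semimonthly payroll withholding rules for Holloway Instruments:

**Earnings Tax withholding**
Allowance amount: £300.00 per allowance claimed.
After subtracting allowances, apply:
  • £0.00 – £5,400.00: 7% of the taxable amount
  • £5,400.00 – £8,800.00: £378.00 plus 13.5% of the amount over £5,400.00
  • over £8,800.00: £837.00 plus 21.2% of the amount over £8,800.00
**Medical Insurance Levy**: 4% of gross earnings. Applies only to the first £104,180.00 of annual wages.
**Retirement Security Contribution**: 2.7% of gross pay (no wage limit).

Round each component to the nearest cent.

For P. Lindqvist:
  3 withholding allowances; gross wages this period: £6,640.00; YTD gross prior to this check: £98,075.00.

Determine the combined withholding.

Earnings Tax: taxable = £6,640.00 − 3×£300.00 = £5,740.00
  £378.00 + 13.5% × (£5,740.00 − £5,400.00) = £378.00 + 13.5% × £340.00 = £423.90
Medical Insurance Levy: cap £104,180.00 − YTD £98,075.00 = £6,105.00 subject; 4% × £6,105.00 = £244.20
Retirement Security Contribution: 2.7% × £6,640.00 = £179.28
Total: £423.90 + £244.20 + £179.28 = £847.38

£847.38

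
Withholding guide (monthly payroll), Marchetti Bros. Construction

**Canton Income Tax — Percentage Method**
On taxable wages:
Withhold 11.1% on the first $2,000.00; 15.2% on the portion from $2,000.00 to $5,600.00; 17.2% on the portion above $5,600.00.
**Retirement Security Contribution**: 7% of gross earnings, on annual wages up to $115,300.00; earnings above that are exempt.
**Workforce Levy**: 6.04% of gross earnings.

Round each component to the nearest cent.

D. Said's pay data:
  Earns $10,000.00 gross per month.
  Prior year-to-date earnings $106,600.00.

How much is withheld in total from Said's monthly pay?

Canton Income Tax: taxable = $10,000.00
  $769.20 + 17.2% × ($10,000.00 − $5,600.00) = $769.20 + 17.2% × $4,400.00 = $1,526.00
Retirement Security Contribution: cap $115,300.00 − YTD $106,600.00 = $8,700.00 subject; 7% × $8,700.00 = $609.00
Workforce Levy: 6.04% × $10,000.00 = $604.00
Total: $1,526.00 + $609.00 + $604.00 = $2,739.00

$2,739.00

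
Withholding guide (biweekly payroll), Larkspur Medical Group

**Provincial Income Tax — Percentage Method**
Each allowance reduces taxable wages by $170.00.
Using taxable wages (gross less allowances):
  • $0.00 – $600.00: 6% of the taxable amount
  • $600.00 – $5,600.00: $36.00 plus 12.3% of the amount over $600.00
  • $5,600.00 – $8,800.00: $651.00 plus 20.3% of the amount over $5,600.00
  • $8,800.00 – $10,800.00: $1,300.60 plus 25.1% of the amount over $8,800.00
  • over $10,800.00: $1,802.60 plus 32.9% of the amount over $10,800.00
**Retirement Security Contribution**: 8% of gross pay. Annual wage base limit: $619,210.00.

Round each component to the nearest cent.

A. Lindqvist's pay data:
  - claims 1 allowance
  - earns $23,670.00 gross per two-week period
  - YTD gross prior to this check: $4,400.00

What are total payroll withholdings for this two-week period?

$7,874.50

Provincial Income Tax: taxable = $23,670.00 − 1×$170.00 = $23,500.00
  $1,802.60 + 32.9% × ($23,500.00 − $10,800.00) = $1,802.60 + 32.9% × $12,700.00 = $5,980.90
Retirement Security Contribution: 8% × $23,670.00 = $1,893.60
Total: $5,980.90 + $1,893.60 = $7,874.50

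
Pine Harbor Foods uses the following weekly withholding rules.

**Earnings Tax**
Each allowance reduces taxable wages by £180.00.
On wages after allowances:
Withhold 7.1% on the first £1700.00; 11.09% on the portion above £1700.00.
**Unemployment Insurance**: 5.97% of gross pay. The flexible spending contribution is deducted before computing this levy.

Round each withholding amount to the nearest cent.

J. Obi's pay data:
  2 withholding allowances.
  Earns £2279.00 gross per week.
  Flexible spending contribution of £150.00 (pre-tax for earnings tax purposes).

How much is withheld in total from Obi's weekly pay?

£255.45

Earnings Tax: taxable = £2279.00 − £150.00 − 2×£180.00 = £1769.00
  £120.70 + 11.09% × (£1769.00 − £1700.00) = £120.70 + 11.09% × £69.00 = £128.35
Unemployment Insurance: 5.97% × £2129.00 = £127.10
Total: £128.35 + £127.10 = £255.45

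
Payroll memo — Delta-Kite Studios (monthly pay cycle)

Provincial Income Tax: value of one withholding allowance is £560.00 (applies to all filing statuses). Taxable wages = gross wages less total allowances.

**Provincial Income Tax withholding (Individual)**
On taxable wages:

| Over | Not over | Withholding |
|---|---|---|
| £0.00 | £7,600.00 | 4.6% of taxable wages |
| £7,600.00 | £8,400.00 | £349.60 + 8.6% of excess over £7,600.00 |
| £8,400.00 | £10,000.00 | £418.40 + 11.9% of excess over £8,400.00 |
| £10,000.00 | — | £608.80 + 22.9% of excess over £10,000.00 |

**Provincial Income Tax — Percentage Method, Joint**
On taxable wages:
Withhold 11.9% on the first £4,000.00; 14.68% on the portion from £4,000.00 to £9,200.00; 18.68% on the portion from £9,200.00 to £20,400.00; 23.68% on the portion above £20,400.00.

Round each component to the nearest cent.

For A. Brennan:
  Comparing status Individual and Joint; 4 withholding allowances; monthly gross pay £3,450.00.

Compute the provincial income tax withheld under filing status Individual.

Provincial Income Tax (Individual): taxable = £3,450.00 − 4×£560.00 = £1,210.00
  4.6% × £1,210.00 = £55.66

£55.66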